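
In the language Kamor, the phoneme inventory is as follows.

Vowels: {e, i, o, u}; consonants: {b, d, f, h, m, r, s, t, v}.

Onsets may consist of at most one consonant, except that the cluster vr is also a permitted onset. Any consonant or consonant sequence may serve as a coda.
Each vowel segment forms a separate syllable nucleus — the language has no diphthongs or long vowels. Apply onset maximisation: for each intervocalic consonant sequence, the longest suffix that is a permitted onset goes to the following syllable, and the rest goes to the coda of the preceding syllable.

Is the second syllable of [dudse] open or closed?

open

The vowels are u, e — 2 nuclei, so 2 syllables.
Between /u/ (V1) and /e/ (V2): cluster /ds/ — the longest permitted-onset suffix is /s/; onset = /s/, preceding coda = /d/.
Syllabification: dud.se.
Syllable 2 is /se/; it ends in its nucleus with no coda, so it is open.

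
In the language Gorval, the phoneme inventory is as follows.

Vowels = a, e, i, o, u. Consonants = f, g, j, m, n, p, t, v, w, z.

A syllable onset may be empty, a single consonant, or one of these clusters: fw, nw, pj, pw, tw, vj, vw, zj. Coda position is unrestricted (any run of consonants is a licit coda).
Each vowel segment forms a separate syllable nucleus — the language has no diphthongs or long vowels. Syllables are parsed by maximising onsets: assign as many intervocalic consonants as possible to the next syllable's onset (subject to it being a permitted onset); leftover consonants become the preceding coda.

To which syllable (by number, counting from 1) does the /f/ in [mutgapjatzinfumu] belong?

The vowels are u, a, a, i, u, u — 6 nuclei, so 6 syllables.
Between /u/ (V1) and /a/ (V2): /tg/ — longest licit onset from the right is /g/, leaving /t/ as coda.
Between /a/ (V2) and /a/ (V3): /pj/ is a licit onset in full, so it all attaches to the next syllable.
Between /a/ (V3) and /i/ (V4): /tz/ — longest licit onset from the right is /z/, leaving /t/ as coda.
Between /i/ (V4) and /u/ (V5): /nf/ — longest licit onset from the right is /f/, leaving /n/ as coda.
Between /u/ (V5) and /u/ (V6): /m/ → onset of the next syllable (single consonants are always licit onsets).
Result: mut.ga.pjat.zin.fu.mu.
The /f/ is in the onset of syllable 5 (/fu/).

5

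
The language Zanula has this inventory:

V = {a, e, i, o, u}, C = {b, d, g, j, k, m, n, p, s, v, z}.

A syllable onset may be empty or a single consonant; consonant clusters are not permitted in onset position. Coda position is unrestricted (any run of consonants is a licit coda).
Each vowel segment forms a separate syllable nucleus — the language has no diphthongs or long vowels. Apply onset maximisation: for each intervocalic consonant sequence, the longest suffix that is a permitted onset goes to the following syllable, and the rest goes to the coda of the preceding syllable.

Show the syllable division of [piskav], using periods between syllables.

Vowels present: i, a; each is a nucleus, giving 2 syllables.
σ1/σ2 boundary: /sk/ — longest licit onset from the right is /k/, leaving /s/ as coda.

pis.kav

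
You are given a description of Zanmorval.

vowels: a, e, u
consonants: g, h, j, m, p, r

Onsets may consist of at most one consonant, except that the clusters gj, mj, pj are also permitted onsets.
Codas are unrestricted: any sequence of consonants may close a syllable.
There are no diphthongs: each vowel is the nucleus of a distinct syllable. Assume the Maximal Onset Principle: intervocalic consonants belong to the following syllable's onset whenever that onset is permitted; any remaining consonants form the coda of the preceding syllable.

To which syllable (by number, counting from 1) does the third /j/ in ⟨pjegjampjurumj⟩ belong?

The vowels are e, a, u, u — 4 nuclei, so 4 syllables.
/e…a/ gap (V1→V2): /gj/ — entire cluster is a permitted onset → onset /gj/, coda ∅.
/a…u/ gap (V2→V3): /mpj/ — longest licit onset from the right is /pj/, leaving /m/ as coda.
/u…u/ gap (V3→V4): just /r/ — single C goes to the following onset.
Putting it together: pje.gjam.pju.rumj.
The third /j/ is in the onset of syllable 3 (/pju/).

3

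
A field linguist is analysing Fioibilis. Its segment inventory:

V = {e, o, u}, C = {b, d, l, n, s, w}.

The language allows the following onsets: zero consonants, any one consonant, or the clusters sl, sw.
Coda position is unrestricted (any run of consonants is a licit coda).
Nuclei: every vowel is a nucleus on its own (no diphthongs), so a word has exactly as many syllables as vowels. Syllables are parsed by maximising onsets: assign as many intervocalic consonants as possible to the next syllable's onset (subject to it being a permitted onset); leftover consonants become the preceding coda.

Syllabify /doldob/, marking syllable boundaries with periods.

dol.dob

The vowels are o, o — 2 nuclei, so 2 syllables.
Between /o/ (V1) and /o/ (V2): /ld/; trying suffixes from longest down, /d/ is the first permitted one, so coda /l/ | onset /d/.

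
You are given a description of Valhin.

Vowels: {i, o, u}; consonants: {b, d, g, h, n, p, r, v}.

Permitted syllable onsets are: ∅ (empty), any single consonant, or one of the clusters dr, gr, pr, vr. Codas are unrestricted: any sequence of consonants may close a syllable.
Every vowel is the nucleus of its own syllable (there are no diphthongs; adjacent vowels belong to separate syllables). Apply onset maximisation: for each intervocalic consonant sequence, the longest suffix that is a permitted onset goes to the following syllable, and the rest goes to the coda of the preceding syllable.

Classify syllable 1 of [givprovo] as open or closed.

closed

Vowels present: i, o, o; each is a nucleus, giving 3 syllables.
/i…o/ gap (V1→V2): /vpr/; trying suffixes from longest down, /pr/ is the first permitted one, so coda /v/ | onset /pr/.
/o…o/ gap (V2→V3): /v/ is a single consonant, so it becomes the next onset.
Syllabification: giv.pro.vo.
Syllable 1 is /giv/ with coda /v/, so it is closed.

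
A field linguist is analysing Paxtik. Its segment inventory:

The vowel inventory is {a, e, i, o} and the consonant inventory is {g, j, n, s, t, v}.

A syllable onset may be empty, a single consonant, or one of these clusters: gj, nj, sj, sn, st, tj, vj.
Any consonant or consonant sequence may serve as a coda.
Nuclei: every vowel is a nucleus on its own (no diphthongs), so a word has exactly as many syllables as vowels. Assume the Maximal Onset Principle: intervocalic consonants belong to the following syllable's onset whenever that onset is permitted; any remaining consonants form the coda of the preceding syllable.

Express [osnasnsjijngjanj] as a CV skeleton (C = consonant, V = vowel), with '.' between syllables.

Nuclei (vowels): o, a, i, a → 4 syllables.
V1 /o/ – V2 /a/: /sn/ is a licit onset in full, so it all attaches to the next syllable.
V2 /a/ – V3 /i/: /snsj/; trying suffixes from longest down, /sj/ is the first permitted one, so coda /sn/ | onset /sj/.
V3 /i/ – V4 /a/: /jngj/ — longest licit onset from the right is /gj/, leaving /jn/ as coda.
So the parse is o.snasn.sjijn.gjanj.
Mapping each syllable to C/V: /o/ → V, /snasn/ → CCVCC, /sjijn/ → CCVCC, /gjanj/ → CCVCC.

V.CCVCC.CCVCC.CCVCC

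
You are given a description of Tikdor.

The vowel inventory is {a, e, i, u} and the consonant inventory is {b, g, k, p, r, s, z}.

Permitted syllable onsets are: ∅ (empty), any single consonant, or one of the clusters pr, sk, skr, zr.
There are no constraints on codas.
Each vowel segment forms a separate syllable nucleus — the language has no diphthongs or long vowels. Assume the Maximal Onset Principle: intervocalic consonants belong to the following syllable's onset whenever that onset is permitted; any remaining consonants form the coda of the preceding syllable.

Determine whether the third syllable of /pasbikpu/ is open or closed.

open

Nuclei (vowels): a, i, u → 3 syllables.
/a…i/ gap (V1→V2): /sb/; trying suffixes from longest down, /b/ is the first permitted one, so coda /s/ | onset /b/.
/i…u/ gap (V2→V3): cluster /kp/ — the longest permitted-onset suffix is /p/; onset = /p/, preceding coda = /k/.
Syllabification: pas.bik.pu.
Syllable 3 is /pu/; it ends in its nucleus with no coda, so it is open.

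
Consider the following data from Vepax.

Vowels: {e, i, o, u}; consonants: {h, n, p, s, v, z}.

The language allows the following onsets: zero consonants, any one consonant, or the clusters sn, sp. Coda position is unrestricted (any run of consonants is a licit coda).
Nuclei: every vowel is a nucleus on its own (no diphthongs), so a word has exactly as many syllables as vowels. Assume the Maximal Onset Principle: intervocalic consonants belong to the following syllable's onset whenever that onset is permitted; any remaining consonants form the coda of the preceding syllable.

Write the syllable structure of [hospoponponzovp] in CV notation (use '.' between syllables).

The vowels are o, o, o, o, o — 5 nuclei, so 5 syllables.
σ1/σ2 boundary: /sp/ — entire cluster is a permitted onset → onset /sp/, coda ∅.
σ2/σ3 boundary: /p/ → onset of the next syllable (single consonants are always licit onsets).
σ3/σ4 boundary: cluster /np/ — the longest permitted-onset suffix is /p/; onset = /p/, preceding coda = /n/.
σ4/σ5 boundary: /nz/; trying suffixes from longest down, /z/ is the first permitted one, so coda /n/ | onset /z/.
Syllabification: ho.spo.pon.pon.zovp.
Mapping each syllable to C/V: /ho/ → CV, /spo/ → CCV, /pon/ → CVC, /pon/ → CVC, /zovp/ → CVCC.

CV.CCV.CVC.CVC.CVCC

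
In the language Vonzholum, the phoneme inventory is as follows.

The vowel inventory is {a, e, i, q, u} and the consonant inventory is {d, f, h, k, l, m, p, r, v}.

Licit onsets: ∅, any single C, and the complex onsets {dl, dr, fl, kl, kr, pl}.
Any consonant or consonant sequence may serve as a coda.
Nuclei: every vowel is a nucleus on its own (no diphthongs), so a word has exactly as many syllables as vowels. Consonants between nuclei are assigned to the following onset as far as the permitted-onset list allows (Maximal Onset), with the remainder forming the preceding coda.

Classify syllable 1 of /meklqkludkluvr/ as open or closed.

open

Nuclei (vowels): e, q, u, u → 4 syllables.
/e…q/ gap (V1→V2): /kl/ — entire cluster is a permitted onset → onset /kl/, coda ∅.
/q…u/ gap (V2→V3): /kl/ — entire cluster is a permitted onset → onset /kl/, coda ∅.
/u…u/ gap (V3→V4): /dkl/; trying suffixes from longest down, /kl/ is the first permitted one, so coda /d/ | onset /kl/.
Syllabification: me.klq.klud.kluvr.
Syllable 1 is /me/; it ends in its nucleus with no coda, so it is open.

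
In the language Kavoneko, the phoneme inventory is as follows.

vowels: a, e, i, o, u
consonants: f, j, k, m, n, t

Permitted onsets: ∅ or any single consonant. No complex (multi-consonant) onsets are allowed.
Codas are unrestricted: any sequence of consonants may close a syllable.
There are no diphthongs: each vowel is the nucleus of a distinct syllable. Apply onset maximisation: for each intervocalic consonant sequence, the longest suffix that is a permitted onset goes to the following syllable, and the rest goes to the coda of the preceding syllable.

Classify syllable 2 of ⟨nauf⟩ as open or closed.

Vowels present: a, u; each is a nucleus, giving 2 syllables.
V1 /a/ – V2 /u/: hiatus — the boundary sits between the two vowels.
Putting it together: na.uf.
Syllable 2 is /uf/ with coda /f/, so it is closed.

closed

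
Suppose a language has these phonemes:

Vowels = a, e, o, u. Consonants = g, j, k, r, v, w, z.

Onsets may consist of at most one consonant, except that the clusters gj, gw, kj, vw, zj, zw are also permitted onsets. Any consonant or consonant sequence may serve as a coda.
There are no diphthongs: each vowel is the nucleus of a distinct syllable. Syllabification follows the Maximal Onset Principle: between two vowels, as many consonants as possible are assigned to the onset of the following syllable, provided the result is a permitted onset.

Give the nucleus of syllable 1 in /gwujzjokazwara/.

The vowels are u, o, a, a, a — 5 nuclei, so 5 syllables.
The first nucleus (vowel 1 from the left) is /u/.

u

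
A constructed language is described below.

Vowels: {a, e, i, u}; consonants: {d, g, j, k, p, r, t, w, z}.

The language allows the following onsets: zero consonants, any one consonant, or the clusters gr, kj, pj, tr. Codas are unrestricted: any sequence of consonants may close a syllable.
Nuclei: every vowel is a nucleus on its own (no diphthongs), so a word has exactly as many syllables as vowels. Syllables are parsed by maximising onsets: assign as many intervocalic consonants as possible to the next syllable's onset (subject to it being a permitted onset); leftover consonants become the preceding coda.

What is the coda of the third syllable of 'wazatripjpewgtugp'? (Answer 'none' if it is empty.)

The vowels are a, a, i, e, u — 5 nuclei, so 5 syllables.
/a…a/ gap (V1→V2): just /z/ — single C goes to the following onset.
/a…i/ gap (V2→V3): /tr/ is a licit onset in full, so it all attaches to the next syllable.
/i…e/ gap (V3→V4): cluster /pjp/ — the longest permitted-onset suffix is /p/; onset = /p/, preceding coda = /pj/.
/e…u/ gap (V4→V5): /wgt/; trying suffixes from longest down, /t/ is the first permitted one, so coda /wg/ | onset /t/.
Result: wa.za.tripj.pewg.tugp.
Syllable 3 is /tripj/: onset /tr/, nucleus /i/, coda /pj/.

pj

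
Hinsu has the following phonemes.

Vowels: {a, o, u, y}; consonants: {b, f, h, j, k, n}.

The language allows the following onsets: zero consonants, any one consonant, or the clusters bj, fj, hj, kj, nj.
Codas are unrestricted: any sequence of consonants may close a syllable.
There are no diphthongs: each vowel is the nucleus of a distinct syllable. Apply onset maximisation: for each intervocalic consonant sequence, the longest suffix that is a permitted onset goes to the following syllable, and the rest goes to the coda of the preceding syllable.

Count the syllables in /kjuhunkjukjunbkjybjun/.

Vowels present: u, u, u, u, y, u; each is a nucleus, giving 6 syllables.

6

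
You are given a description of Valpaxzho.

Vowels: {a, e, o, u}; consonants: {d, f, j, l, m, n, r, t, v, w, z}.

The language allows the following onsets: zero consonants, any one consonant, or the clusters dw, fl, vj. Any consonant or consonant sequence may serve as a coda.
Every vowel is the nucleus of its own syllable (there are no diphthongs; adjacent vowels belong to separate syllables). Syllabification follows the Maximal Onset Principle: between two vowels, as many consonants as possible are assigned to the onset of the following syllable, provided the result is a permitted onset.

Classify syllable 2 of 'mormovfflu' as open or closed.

closed

Vowels present: o, o, u; each is a nucleus, giving 3 syllables.
Between /o/ (V1) and /o/ (V2): /rm/ — longest licit onset from the right is /m/, leaving /r/ as coda.
Between /o/ (V2) and /u/ (V3): /vffl/; trying suffixes from longest down, /fl/ is the first permitted one, so coda /vf/ | onset /fl/.
Syllabification: mor.movf.flu.
Syllable 2 is /movf/ with coda /vf/, so it is closed.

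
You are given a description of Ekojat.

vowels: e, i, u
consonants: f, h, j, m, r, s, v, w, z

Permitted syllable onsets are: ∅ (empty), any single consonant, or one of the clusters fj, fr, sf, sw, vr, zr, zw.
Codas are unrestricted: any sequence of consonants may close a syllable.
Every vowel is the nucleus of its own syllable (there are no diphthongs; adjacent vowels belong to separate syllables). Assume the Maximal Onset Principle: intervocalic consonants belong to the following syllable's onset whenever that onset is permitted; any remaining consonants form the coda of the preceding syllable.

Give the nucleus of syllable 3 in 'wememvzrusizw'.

Nuclei (vowels): e, e, u, i → 4 syllables.
The third nucleus (vowel 3 from the left) is /u/.

u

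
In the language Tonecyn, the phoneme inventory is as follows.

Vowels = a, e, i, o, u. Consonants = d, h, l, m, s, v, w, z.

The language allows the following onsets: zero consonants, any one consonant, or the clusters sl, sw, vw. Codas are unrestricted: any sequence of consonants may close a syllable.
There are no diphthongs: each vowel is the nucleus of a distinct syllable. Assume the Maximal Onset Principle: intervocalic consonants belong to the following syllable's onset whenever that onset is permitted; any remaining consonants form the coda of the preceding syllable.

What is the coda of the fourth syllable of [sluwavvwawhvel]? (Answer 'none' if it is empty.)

Nuclei (vowels): u, a, a, e → 4 syllables.
/u…a/ gap (V1→V2): /w/ is a single consonant, so it becomes the next onset.
/a…a/ gap (V2→V3): /vvw/ — longest licit onset from the right is /vw/, leaving /v/ as coda.
/a…e/ gap (V3→V4): /whv/; trying suffixes from longest down, /v/ is the first permitted one, so coda /wh/ | onset /v/.
Putting it together: slu.wav.vwawh.vel.
Syllable 4 is /vel/: onset /v/, nucleus /e/, coda /l/.

l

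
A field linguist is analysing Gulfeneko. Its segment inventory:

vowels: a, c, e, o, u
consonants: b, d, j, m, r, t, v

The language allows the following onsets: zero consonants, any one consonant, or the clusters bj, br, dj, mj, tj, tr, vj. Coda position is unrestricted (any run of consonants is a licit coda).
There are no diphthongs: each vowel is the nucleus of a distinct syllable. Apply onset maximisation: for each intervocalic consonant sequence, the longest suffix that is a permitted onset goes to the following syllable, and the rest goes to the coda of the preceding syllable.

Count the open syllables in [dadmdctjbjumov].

Nuclei (vowels): a, c, u, o → 4 syllables.
Between /a/ (V1) and /c/ (V2): /dmd/ splits as /dm/ + /d/ (/d/ is the longest suffix that is a licit onset).
Between /c/ (V2) and /u/ (V3): /tjbj/; trying suffixes from longest down, /bj/ is the first permitted one, so coda /tj/ | onset /bj/.
Between /u/ (V3) and /o/ (V4): /m/ → onset of the next syllable (single consonants are always licit onsets).
So the parse is dadm.dctj.bju.mov.
Classifying each syllable: /dadm/ (closed), /dctj/ (closed), /bju/ (open), /mov/ (closed).
Open syllables: 1.

1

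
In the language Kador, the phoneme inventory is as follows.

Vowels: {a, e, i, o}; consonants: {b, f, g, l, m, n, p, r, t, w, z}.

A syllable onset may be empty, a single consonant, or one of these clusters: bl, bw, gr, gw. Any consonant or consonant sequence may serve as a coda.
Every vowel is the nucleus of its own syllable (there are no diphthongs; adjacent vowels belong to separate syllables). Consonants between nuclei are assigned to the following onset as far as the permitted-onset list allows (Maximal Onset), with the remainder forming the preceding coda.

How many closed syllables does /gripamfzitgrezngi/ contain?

Vowels present: i, a, i, e, i; each is a nucleus, giving 5 syllables.
/i…a/ gap (V1→V2): /p/ → onset of the next syllable (single consonants are always licit onsets).
/a…i/ gap (V2→V3): cluster /mfz/ — the longest permitted-onset suffix is /z/; onset = /z/, preceding coda = /mf/.
/i…e/ gap (V3→V4): /tgr/ splits as /t/ + /gr/ (/gr/ is the longest suffix that is a licit onset).
/e…i/ gap (V4→V5): /zng/ splits as /zn/ + /g/ (/g/ is the longest suffix that is a licit onset).
So the parse is gri.pamf.zit.grezn.gi.
Classifying each syllable: /gri/ (open), /pamf/ (closed), /zit/ (closed), /grezn/ (closed), /gi/ (open).
Closed syllables: 3.

3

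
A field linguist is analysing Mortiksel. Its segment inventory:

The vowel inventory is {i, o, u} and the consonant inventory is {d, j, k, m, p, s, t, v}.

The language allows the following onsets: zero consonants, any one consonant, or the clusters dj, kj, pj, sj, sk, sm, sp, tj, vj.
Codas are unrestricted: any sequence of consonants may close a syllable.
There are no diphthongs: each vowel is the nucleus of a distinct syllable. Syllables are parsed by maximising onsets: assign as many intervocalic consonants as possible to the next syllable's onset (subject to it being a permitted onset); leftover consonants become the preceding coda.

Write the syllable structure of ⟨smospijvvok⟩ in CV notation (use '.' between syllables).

Vowels present: o, i, o; each is a nucleus, giving 3 syllables.
Between /o/ (V1) and /i/ (V2): /sp/ is a licit onset in full, so it all attaches to the next syllable.
Between /i/ (V2) and /o/ (V3): /jvv/ splits as /jv/ + /v/ (/v/ is the longest suffix that is a licit onset).
Result: smo.spijv.vok.
Mapping each syllable to C/V: /smo/ → CCV, /spijv/ → CCVCC, /vok/ → CVC.

CCV.CCVCC.CVC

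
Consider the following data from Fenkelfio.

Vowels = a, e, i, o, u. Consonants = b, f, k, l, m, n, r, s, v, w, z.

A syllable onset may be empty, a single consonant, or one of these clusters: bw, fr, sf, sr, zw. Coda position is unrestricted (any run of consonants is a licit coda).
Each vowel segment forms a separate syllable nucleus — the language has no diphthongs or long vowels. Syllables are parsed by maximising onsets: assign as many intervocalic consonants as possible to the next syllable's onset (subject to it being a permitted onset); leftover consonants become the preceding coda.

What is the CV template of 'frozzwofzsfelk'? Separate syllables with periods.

Vowels present: o, o, e; each is a nucleus, giving 3 syllables.
Between /o/ (V1) and /o/ (V2): /zzw/ — longest licit onset from the right is /zw/, leaving /z/ as coda.
Between /o/ (V2) and /e/ (V3): /fzsf/; trying suffixes from longest down, /sf/ is the first permitted one, so coda /fz/ | onset /sf/.
Syllabification: froz.zwofz.sfelk.
Mapping each syllable to C/V: /froz/ → CCVC, /zwofz/ → CCVCC, /sfelk/ → CCVCC.

CCVC.CCVCC.CCVCC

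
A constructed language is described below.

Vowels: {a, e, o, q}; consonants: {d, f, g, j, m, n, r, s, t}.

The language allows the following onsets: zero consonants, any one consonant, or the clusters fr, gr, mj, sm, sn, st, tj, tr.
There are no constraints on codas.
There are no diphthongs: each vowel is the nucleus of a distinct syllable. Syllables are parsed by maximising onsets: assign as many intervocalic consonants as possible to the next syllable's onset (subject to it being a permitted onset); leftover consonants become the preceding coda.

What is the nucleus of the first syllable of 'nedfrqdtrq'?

e

Nuclei (vowels): e, q, q → 3 syllables.
The first nucleus (vowel 1 from the left) is /e/.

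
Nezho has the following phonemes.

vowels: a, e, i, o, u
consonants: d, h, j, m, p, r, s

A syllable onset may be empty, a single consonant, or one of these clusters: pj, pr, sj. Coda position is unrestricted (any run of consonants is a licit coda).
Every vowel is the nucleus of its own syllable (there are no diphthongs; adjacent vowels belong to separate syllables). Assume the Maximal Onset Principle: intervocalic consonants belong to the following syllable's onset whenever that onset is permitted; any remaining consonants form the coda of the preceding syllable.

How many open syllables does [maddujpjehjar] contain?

The vowels are a, u, e, a — 4 nuclei, so 4 syllables.
/a…u/ gap (V1→V2): cluster /dd/ — the longest permitted-onset suffix is /d/; onset = /d/, preceding coda = /d/.
/u…e/ gap (V2→V3): /jpj/ splits as /j/ + /pj/ (/pj/ is the longest suffix that is a licit onset).
/e…a/ gap (V3→V4): /hj/ — longest licit onset from the right is /j/, leaving /h/ as coda.
Result: mad.duj.pjeh.jar.
Classifying each syllable: /mad/ (closed), /duj/ (closed), /pjeh/ (closed), /jar/ (closed).
Open syllables: 0.

0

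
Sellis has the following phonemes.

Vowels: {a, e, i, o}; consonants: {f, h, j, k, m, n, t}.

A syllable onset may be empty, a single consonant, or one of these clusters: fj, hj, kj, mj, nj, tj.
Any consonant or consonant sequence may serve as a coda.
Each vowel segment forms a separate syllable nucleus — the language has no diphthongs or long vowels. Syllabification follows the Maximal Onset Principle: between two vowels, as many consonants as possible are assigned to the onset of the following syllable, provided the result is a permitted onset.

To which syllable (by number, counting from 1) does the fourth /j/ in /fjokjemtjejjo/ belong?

3

The vowels are o, e, e, o — 4 nuclei, so 4 syllables.
/o…e/ gap (V1→V2): /kj/ is a licit onset in full, so it all attaches to the next syllable.
/e…e/ gap (V2→V3): cluster /mtj/ — the longest permitted-onset suffix is /tj/; onset = /tj/, preceding coda = /m/.
/e…o/ gap (V3→V4): cluster /jj/ — the longest permitted-onset suffix is /j/; onset = /j/, preceding coda = /j/.
Syllabification: fjo.kjem.tjej.jo.
The fourth /j/ is in the coda of syllable 3 (/tjej/).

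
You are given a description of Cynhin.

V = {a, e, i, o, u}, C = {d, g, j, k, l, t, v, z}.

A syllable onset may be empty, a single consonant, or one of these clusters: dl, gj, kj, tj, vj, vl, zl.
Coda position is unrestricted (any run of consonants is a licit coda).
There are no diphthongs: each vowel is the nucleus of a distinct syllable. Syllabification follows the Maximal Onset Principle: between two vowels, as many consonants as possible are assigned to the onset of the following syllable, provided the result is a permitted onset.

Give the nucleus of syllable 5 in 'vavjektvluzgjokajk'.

a

Vowels present: a, e, u, o, a; each is a nucleus, giving 5 syllables.
The fifth nucleus (vowel 5 from the left) is /a/.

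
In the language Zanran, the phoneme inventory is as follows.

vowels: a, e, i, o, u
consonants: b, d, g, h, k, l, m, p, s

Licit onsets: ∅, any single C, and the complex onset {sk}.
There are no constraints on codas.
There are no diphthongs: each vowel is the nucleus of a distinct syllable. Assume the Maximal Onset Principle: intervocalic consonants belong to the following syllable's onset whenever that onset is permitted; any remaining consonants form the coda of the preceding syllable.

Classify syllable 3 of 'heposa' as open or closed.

open

Vowels present: e, o, a; each is a nucleus, giving 3 syllables.
σ1/σ2 boundary: /p/ is a single consonant, so it becomes the next onset.
σ2/σ3 boundary: just /s/ — single C goes to the following onset.
Putting it together: he.po.sa.
Syllable 3 is /sa/; it ends in its nucleus with no coda, so it is open.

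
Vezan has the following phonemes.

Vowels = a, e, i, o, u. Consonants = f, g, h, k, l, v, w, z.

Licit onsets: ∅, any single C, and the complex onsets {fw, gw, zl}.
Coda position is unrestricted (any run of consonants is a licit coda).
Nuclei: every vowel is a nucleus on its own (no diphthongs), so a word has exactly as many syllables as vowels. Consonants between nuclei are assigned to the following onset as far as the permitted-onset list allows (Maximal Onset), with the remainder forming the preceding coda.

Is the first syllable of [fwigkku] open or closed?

Nuclei (vowels): i, u → 2 syllables.
σ1/σ2 boundary: /gkk/ — longest licit onset from the right is /k/, leaving /gk/ as coda.
Putting it together: fwigk.ku.
Syllable 1 is /fwigk/ with coda /gk/, so it is closed.

closed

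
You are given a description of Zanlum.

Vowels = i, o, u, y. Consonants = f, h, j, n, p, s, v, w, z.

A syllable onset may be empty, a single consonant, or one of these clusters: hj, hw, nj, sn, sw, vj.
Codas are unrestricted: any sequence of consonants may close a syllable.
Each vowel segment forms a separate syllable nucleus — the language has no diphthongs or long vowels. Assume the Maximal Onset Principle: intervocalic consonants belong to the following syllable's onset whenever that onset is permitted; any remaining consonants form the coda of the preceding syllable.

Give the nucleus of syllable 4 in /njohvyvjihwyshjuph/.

y

The vowels are o, y, i, y, u — 5 nuclei, so 5 syllables.
The fourth nucleus (vowel 4 from the left) is /y/.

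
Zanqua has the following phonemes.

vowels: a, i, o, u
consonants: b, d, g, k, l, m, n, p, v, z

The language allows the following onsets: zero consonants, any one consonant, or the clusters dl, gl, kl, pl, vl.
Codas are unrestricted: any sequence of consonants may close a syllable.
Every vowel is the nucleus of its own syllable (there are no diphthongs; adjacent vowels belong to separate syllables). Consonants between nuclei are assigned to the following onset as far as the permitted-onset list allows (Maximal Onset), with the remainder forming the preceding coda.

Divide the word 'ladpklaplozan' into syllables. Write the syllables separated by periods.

Vowels present: a, a, o, a; each is a nucleus, giving 4 syllables.
V1 /a/ – V2 /a/: /dpkl/; trying suffixes from longest down, /kl/ is the first permitted one, so coda /dp/ | onset /kl/.
V2 /a/ – V3 /o/: cluster /pl/ — /pl/ is itself a permitted onset, so the whole cluster goes right; preceding coda = ∅.
V3 /o/ – V4 /a/: just /z/ — single C goes to the following onset.

ladp.kla.plo.zan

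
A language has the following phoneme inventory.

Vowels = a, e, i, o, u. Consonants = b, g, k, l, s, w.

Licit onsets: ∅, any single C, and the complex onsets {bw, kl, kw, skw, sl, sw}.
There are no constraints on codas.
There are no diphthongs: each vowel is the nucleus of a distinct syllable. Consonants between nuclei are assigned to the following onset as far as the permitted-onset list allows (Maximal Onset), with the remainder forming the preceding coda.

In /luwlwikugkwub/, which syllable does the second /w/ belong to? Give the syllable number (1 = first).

The vowels are u, i, u, u — 4 nuclei, so 4 syllables.
/u…i/ gap (V1→V2): /wlw/ splits as /wl/ + /w/ (/w/ is the longest suffix that is a licit onset).
/i…u/ gap (V2→V3): just /k/ — single C goes to the following onset.
/u…u/ gap (V3→V4): /gkw/ splits as /g/ + /kw/ (/kw/ is the longest suffix that is a licit onset).
Result: luwl.wi.kug.kwub.
The second /w/ is in the onset of syllable 2 (/wi/).

2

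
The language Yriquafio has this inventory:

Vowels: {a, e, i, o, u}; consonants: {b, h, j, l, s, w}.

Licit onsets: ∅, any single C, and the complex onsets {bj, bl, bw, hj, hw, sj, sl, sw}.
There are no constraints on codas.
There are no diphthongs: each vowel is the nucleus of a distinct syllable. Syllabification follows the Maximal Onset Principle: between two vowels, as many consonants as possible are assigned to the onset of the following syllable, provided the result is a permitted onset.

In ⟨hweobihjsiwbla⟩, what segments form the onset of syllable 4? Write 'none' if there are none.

The vowels are e, o, i, i, a — 5 nuclei, so 5 syllables.
Between /e/ (V1) and /o/ (V2): no consonants, so the boundary falls immediately after /e/.
Between /o/ (V2) and /i/ (V3): /b/ is a single consonant, so it becomes the next onset.
Between /i/ (V3) and /i/ (V4): cluster /hjs/ — the longest permitted-onset suffix is /s/; onset = /s/, preceding coda = /hj/.
Between /i/ (V4) and /a/ (V5): /wbl/ — longest licit onset from the right is /bl/, leaving /w/ as coda.
Syllabification: hwe.o.bihj.siw.bla.
Syllable 4 is /siw/: onset /s/, nucleus /i/, coda /w/.

s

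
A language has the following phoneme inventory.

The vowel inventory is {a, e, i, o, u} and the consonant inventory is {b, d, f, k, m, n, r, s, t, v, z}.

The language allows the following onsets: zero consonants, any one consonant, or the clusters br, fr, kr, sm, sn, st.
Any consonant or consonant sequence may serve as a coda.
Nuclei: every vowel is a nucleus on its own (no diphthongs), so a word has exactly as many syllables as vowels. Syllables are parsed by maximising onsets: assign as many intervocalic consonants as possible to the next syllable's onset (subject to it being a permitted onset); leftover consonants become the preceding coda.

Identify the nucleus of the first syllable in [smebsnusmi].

The vowels are e, u, i — 3 nuclei, so 3 syllables.
The first nucleus (vowel 1 from the left) is /e/.

e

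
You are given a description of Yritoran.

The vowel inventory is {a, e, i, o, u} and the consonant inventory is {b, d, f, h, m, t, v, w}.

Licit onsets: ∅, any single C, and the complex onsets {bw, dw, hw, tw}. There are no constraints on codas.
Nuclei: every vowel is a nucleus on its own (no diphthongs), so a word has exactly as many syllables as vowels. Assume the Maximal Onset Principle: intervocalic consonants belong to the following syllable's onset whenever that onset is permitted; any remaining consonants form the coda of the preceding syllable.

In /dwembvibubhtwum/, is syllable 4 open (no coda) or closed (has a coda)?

Nuclei (vowels): e, i, u, u → 4 syllables.
σ1/σ2 boundary: cluster /mbv/ — the longest permitted-onset suffix is /v/; onset = /v/, preceding coda = /mb/.
σ2/σ3 boundary: /b/ → onset of the next syllable (single consonants are always licit onsets).
σ3/σ4 boundary: /bhtw/ — longest licit onset from the right is /tw/, leaving /bh/ as coda.
Syllabification: dwemb.vi.bubh.twum.
Syllable 4 is /twum/ with coda /m/, so it is closed.

closed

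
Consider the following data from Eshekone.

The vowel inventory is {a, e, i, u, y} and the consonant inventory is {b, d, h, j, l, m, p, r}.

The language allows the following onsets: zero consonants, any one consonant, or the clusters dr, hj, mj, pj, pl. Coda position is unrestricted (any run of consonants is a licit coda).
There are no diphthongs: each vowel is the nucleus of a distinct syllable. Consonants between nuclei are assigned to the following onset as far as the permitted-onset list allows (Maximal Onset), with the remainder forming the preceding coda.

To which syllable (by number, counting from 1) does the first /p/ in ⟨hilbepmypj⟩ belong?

Vowels present: i, e, y; each is a nucleus, giving 3 syllables.
σ1/σ2 boundary: cluster /lb/ — the longest permitted-onset suffix is /b/; onset = /b/, preceding coda = /l/.
σ2/σ3 boundary: /pm/ — longest licit onset from the right is /m/, leaving /p/ as coda.
So the parse is hil.bep.mypj.
The first /p/ is in the coda of syllable 2 (/bep/).

2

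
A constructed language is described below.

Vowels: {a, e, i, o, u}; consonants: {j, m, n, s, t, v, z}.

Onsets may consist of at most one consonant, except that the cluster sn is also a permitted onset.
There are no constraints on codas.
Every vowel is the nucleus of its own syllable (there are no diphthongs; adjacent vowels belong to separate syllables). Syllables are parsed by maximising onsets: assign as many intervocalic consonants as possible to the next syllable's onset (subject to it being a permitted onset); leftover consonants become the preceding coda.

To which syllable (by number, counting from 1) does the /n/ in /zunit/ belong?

Nuclei (vowels): u, i → 2 syllables.
Between /u/ (V1) and /i/ (V2): /n/ is a single consonant, so it becomes the next onset.
Syllabification: zu.nit.
The /n/ is in the onset of syllable 2 (/nit/).

2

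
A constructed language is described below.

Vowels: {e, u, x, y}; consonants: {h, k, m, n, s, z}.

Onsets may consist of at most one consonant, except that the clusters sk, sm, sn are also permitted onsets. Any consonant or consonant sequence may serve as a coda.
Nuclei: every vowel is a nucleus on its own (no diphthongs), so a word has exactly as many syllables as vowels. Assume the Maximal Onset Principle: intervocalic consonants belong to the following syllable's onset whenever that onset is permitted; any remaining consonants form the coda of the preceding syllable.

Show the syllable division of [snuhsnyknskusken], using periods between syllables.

snuh.snykn.sku.sken

Vowels present: u, y, u, e; each is a nucleus, giving 4 syllables.
Between /u/ (V1) and /y/ (V2): /hsn/ — longest licit onset from the right is /sn/, leaving /h/ as coda.
Between /y/ (V2) and /u/ (V3): /knsk/ splits as /kn/ + /sk/ (/sk/ is the longest suffix that is a licit onset).
Between /u/ (V3) and /e/ (V4): /sk/ is a licit onset in full, so it all attaches to the next syllable.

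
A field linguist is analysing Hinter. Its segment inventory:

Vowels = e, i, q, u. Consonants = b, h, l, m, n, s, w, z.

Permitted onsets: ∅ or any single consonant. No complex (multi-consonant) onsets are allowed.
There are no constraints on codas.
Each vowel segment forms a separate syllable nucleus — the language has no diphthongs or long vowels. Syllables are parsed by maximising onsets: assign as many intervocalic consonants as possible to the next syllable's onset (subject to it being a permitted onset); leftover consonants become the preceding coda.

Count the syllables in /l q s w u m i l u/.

The vowels are q, u, i, u — 4 nuclei, so 4 syllables.

4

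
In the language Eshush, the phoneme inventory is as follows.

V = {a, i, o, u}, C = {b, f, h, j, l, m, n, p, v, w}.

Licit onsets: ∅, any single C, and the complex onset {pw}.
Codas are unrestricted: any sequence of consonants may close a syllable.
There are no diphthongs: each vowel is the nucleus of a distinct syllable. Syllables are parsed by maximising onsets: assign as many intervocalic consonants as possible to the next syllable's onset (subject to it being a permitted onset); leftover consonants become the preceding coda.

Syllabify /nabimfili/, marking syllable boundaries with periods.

Vowels present: a, i, i, i; each is a nucleus, giving 4 syllables.
V1 /a/ – V2 /i/: /b/ → onset of the next syllable (single consonants are always licit onsets).
V2 /i/ – V3 /i/: /mf/ splits as /m/ + /f/ (/f/ is the longest suffix that is a licit onset).
V3 /i/ – V4 /i/: /l/ is a single consonant, so it becomes the next onset.

na.bim.fi.li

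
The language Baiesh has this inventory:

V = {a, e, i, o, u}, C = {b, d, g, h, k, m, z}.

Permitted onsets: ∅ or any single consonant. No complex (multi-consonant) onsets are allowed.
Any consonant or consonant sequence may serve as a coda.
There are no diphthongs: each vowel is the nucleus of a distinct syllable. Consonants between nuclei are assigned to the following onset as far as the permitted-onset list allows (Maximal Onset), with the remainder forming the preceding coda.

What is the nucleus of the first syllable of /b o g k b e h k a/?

o

Vowels present: o, e, a; each is a nucleus, giving 3 syllables.
The first nucleus (vowel 1 from the left) is /o/.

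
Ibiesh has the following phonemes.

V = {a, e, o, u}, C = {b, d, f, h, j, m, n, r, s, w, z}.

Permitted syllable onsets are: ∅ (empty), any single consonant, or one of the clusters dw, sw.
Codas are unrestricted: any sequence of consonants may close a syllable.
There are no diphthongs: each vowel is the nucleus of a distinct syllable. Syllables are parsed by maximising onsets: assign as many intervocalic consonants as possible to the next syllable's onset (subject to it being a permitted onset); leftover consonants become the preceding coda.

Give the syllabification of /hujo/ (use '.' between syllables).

hu.jo

Vowels present: u, o; each is a nucleus, giving 2 syllables.
σ1/σ2 boundary: /j/ → onset of the next syllable (single consonants are always licit onsets).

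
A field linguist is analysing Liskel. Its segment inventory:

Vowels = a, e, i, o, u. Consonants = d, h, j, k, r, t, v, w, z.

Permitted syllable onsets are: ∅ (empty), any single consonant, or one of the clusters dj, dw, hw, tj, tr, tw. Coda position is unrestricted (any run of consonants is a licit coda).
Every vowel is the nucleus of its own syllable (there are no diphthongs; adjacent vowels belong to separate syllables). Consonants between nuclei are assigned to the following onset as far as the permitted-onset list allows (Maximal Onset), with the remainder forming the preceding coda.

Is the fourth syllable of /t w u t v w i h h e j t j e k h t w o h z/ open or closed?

closed

The vowels are u, i, e, e, o — 5 nuclei, so 5 syllables.
/u…i/ gap (V1→V2): /tvw/ splits as /tv/ + /w/ (/w/ is the longest suffix that is a licit onset).
/i…e/ gap (V2→V3): /hh/ splits as /h/ + /h/ (/h/ is the longest suffix that is a licit onset).
/e…e/ gap (V3→V4): cluster /jtj/ — the longest permitted-onset suffix is /tj/; onset = /tj/, preceding coda = /j/.
/e…o/ gap (V4→V5): /khtw/ splits as /kh/ + /tw/ (/tw/ is the longest suffix that is a licit onset).
Syllabification: twutv.wih.hej.tjekh.twohz.
Syllable 4 is /tjekh/ with coda /kh/, so it is closed.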